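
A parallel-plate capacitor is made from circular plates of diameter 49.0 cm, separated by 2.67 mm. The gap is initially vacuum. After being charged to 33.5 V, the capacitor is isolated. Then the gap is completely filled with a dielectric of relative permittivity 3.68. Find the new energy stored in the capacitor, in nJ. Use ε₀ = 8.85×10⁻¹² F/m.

95.3 nJ

A = π(49.0/2 cm)² = 0.189 m².
Initially C₁ = ε₀A/d = 8.85×10⁻¹² × 0.189 / 2.67×10⁻³ = 6.25×10⁻¹⁰ F.
U₁ = 3.51×10⁻⁷ J.
Isolated ⇒ Q is held fixed. C₂ = 3.68 C₁ and U = Q²/(2C), so U₂/U₁ = C₁/C₂ = 0.272.
U₂ = 0.272 × 3.51×10⁻⁷ = 9.53×10⁻⁸ J.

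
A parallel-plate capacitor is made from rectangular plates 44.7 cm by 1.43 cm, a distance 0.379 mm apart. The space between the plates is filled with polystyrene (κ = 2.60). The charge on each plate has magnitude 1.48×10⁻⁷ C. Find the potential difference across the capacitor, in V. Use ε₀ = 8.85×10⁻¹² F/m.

381 V

A = 44.7 × 1.43 cm² = 6.39×10⁻³ m².
C = κε₀A/d = 2.60 × 8.85×10⁻¹² × 6.39×10⁻³ / 3.79×10⁻⁴ = 3.88×10⁻¹⁰ F.
V = Q/C = 1.48×10⁻⁷ / 3.88×10⁻¹⁰ = 3.81×10² V.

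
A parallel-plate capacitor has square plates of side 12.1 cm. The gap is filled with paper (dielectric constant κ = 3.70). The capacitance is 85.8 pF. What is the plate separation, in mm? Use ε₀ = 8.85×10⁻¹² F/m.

A = (12.1 cm)² = 1.46×10⁻² m².
d = κε₀A/C = 3.70 × 8.85×10⁻¹² × 1.46×10⁻² / 8.58×10⁻¹¹ = 5.59×10⁻³ m.

d ≈ 5.59 mm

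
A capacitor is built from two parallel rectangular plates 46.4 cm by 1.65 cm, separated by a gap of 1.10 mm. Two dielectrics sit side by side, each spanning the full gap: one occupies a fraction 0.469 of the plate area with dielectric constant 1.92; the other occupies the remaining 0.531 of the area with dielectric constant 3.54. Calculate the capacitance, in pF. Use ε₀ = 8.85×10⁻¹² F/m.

A = 46.4 × 1.65 cm² = 7.66×10⁻³ m².
Side-by-side slabs ⇒ two capacitors in parallel, each spanning the full gap.
C₁ = κ₁ε₀A₁/d = 1.92 × 8.85×10⁻¹² × 3.59×10⁻³ / 1.10×10⁻³ = 5.55×10⁻¹¹ F.
C₂ = κ₂ε₀A₂/d = 3.54 × 8.85×10⁻¹² × 4.07×10⁻³ / 1.10×10⁻³ = 1.16×10⁻¹⁰ F.
C = C₁ + C₂ = 1.71×10⁻¹⁰ F.

171 pF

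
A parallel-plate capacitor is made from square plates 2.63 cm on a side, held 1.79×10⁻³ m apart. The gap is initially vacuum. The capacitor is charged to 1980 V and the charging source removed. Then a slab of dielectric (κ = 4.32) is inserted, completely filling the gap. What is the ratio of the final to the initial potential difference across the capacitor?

Isolated ⇒ Q is held fixed.
C₂ = 4.32 C₁ and V = Q/C, so V₂/V₁ = C₁/C₂ = 0.231.

V₂/V₁ ≈ 0.231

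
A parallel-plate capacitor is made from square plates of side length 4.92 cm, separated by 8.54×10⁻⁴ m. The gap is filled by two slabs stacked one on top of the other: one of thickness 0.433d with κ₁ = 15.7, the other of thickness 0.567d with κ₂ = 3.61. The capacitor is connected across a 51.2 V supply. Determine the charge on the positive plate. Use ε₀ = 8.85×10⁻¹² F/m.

A = (4.92 cm)² = 2.42×10⁻³ m².
Stacked slabs ⇒ two capacitors in series, each with the full plate area.
C₁ = κ₁ε₀A/d₁ = 15.7 × 8.85×10⁻¹² × 2.42×10⁻³ / 3.70×10⁻⁴ = 9.10×10⁻¹⁰ F.
C₂ = κ₂ε₀A/d₂ = 3.61 × 8.85×10⁻¹² × 2.42×10⁻³ / 4.84×10⁻⁴ = 1.60×10⁻¹⁰ F.
C = (1/C₁ + 1/C₂)⁻¹ = 1.36×10⁻¹⁰ F.
Q = CV = 1.36×10⁻¹⁰ × 51.2 = 6.96×10⁻⁹ C.

6.96 nC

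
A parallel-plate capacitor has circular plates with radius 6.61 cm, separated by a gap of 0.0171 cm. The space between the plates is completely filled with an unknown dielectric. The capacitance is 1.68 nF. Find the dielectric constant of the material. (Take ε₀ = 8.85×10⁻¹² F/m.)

2.36

A = π(6.61 cm)² = 1.37×10⁻² m².
κ = Cd/(ε₀A) = 1.68×10⁻⁹ × 1.71×10⁻⁴ / (8.85×10⁻¹² × 1.37×10⁻²) = 2.36.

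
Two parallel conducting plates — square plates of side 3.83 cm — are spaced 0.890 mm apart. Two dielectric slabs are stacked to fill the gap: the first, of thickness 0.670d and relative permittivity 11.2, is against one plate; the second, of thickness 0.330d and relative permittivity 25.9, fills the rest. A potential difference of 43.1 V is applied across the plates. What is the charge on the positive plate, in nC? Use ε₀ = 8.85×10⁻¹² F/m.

A = (3.83 cm)² = 1.47×10⁻³ m².
Stacked slabs ⇒ two capacitors in series, each with the full plate area.
C₁ = κ₁ε₀A/d₁ = 11.2 × 8.85×10⁻¹² × 1.47×10⁻³ / 5.96×10⁻⁴ = 2.44×10⁻¹⁰ F.
C₂ = κ₂ε₀A/d₂ = 25.9 × 8.85×10⁻¹² × 1.47×10⁻³ / 2.94×10⁻⁴ = 1.14×10⁻⁹ F.
C = (1/C₁ + 1/C₂)⁻¹ = 2.01×10⁻¹⁰ F.
Q = CV = 2.01×10⁻¹⁰ × 43.1 = 8.66×10⁻⁹ C.

8.66 nC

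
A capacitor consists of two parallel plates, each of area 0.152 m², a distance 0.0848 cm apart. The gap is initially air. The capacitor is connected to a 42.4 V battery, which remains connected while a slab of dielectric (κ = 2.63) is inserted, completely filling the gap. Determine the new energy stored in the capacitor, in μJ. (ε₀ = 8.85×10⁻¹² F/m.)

U ≈ 3.75 μJ

Initially C₁ = ε₀A/d = 8.85×10⁻¹² × 0.152 / 8.48×10⁻⁴ = 1.59×10⁻⁹ F.
U₁ = 1.43×10⁻⁶ J.
Battery connected ⇒ V is held fixed. C₂ = 2.63 C₁ and U = ½CV², so U₂/U₁ = C₂/C₁ = 2.63.
U₂ = 2.63 × 1.43×10⁻⁶ = 3.75×10⁻⁶ J.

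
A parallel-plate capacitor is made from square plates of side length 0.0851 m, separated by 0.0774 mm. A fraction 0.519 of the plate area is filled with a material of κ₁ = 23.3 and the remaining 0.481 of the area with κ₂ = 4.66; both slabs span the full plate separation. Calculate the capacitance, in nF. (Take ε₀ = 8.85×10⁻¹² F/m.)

11.9 nF

A = (0.0851 m)² = 7.24×10⁻³ m².
Side-by-side slabs ⇒ two capacitors in parallel, each spanning the full gap.
C₁ = κ₁ε₀A₁/d = 23.3 × 8.85×10⁻¹² × 3.76×10⁻³ / 7.74×10⁻⁵ = 1.00×10⁻⁸ F.
C₂ = κ₂ε₀A₂/d = 4.66 × 8.85×10⁻¹² × 3.48×10⁻³ / 7.74×10⁻⁵ = 1.86×10⁻⁹ F.
C = C₁ + C₂ = 1.19×10⁻⁸ F.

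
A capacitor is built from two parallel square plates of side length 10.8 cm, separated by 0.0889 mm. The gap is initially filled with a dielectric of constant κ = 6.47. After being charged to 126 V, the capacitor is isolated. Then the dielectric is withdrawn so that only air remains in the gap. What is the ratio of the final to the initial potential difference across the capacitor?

V₂/V₁ ≈ 6.47

Isolated ⇒ Q is held fixed.
C₂ = 0.155 C₁ and V = Q/C, so V₂/V₁ = C₁/C₂ = 6.47.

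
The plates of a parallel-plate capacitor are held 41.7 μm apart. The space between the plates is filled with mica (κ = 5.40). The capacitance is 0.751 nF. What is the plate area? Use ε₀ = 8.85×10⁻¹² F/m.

A = Cd/(κε₀) = 7.51×10⁻¹⁰ × 4.17×10⁻⁵ / (5.40 × 8.85×10⁻¹²) = 6.55×10⁻⁴ m².

A ≈ 6.55 cm²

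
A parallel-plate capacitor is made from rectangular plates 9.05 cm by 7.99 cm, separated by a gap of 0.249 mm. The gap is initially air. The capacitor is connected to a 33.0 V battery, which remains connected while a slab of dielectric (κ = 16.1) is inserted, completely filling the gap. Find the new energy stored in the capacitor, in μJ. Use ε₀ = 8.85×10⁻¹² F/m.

U ≈ 2.25 μJ

A = 9.05 × 7.99 cm² = 7.23×10⁻³ m².
Initially C₁ = ε₀A/d = 8.85×10⁻¹² × 7.23×10⁻³ / 2.49×10⁻⁴ = 2.57×10⁻¹⁰ F.
U₁ = 1.40×10⁻⁷ J.
Battery connected ⇒ V is held fixed. C₂ = 16.1 C₁ and U = ½CV², so U₂/U₁ = C₂/C₁ = 16.1.
U₂ = 16.1 × 1.40×10⁻⁷ = 2.25×10⁻⁶ J.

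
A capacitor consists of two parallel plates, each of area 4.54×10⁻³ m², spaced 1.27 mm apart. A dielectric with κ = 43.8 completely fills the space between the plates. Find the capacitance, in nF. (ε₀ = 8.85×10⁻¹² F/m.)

C = κε₀A/d = 43.8 × 8.85×10⁻¹² × 4.54×10⁻³ / 1.27×10⁻³ = 1.39×10⁻⁹ F.

C ≈ 1.39 nF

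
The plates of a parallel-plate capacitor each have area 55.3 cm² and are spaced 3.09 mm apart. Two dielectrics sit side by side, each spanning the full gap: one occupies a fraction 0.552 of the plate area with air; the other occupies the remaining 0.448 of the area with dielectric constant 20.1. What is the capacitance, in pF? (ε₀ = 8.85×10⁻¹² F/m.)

151 pF

A = 55.3 cm² = 5.53×10⁻³ m².
Side-by-side slabs ⇒ two capacitors in parallel, each spanning the full gap.
C₁ = κ₁ε₀A₁/d = 1.00 × 8.85×10⁻¹² × 3.05×10⁻³ / 3.09×10⁻³ = 8.74×10⁻¹² F.
C₂ = κ₂ε₀A₂/d = 20.1 × 8.85×10⁻¹² × 2.48×10⁻³ / 3.09×10⁻³ = 1.43×10⁻¹⁰ F.
C = C₁ + C₂ = 1.51×10⁻¹⁰ F.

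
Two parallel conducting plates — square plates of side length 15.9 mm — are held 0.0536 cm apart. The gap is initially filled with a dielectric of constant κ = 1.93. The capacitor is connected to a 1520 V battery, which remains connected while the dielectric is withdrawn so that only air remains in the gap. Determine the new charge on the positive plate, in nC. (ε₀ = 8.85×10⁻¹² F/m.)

A = (15.9 mm)² = 2.53×10⁻⁴ m².
Initially C₁ = κε₀A/d = 1.93 × 8.85×10⁻¹² × 2.53×10⁻⁴ / 5.36×10⁻⁴ = 8.06×10⁻¹² F.
Q₁ = 1.22×10⁻⁸ C.
Battery connected ⇒ V is held fixed. C₂ = 0.518 C₁ and Q = CV, so Q₂/Q₁ = C₂/C₁ = 0.518.
Q₂ = 0.518 × 1.22×10⁻⁸ = 6.34×10⁻⁹ C.

6.34 nC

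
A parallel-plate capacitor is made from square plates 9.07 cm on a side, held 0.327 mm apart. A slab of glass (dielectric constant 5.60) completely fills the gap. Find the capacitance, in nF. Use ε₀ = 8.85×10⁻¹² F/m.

A = (9.07 cm)² = 8.23×10⁻³ m².
C = κε₀A/d = 5.60 × 8.85×10⁻¹² × 8.23×10⁻³ / 3.27×10⁻⁴ = 1.25×10⁻⁹ F.

1.25 nF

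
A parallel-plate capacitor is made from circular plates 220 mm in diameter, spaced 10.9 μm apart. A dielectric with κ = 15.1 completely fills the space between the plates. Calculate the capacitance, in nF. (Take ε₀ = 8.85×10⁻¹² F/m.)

466 nF

A = π(220/2 mm)² = 3.80×10⁻² m².
C = κε₀A/d = 15.1 × 8.85×10⁻¹² × 3.80×10⁻² / 1.09×10⁻⁵ = 4.66×10⁻⁷ F.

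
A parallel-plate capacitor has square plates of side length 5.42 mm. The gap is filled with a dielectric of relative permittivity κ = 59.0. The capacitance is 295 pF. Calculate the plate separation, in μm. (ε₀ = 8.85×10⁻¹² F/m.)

A = (5.42 mm)² = 2.94×10⁻⁵ m².
d = κε₀A/C = 59.0 × 8.85×10⁻¹² × 2.94×10⁻⁵ / 2.95×10⁻¹⁰ = 5.20×10⁻⁵ m.

52.0 μm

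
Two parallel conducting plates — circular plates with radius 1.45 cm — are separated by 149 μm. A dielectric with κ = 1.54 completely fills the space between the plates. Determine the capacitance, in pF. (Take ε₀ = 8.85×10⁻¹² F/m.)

A = π(1.45 cm)² = 6.61×10⁻⁴ m².
C = κε₀A/d = 1.54 × 8.85×10⁻¹² × 6.61×10⁻⁴ / 1.49×10⁻⁴ = 6.04×10⁻¹¹ F.

60.4 pF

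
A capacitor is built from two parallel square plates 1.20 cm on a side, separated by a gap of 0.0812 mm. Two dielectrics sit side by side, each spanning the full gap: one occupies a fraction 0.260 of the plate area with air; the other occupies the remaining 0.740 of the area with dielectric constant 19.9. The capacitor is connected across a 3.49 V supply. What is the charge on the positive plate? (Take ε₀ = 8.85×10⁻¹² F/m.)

Q ≈ 0.821 nC

A = (1.20 cm)² = 1.44×10⁻⁴ m².
Side-by-side slabs ⇒ two capacitors in parallel, each spanning the full gap.
C₁ = κ₁ε₀A₁/d = 1.00 × 8.85×10⁻¹² × 3.74×10⁻⁵ / 8.12×10⁻⁵ = 4.08×10⁻¹² F.
C₂ = κ₂ε₀A₂/d = 19.9 × 8.85×10⁻¹² × 1.07×10⁻⁴ / 8.12×10⁻⁵ = 2.31×10⁻¹⁰ F.
C = C₁ + C₂ = 2.35×10⁻¹⁰ F.
Q = CV = 2.35×10⁻¹⁰ × 3.49 = 8.21×10⁻¹⁰ C.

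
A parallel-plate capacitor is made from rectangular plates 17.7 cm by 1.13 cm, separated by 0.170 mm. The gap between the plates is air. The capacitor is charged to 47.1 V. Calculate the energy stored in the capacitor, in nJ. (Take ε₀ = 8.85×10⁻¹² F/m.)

115 nJ

A = 17.7 × 1.13 cm² = 2.00×10⁻³ m².
C = ε₀A/d = 8.85×10⁻¹² × 2.00×10⁻³ / 1.70×10⁻⁴ = 1.04×10⁻¹⁰ F.
U = ½CV² = ½ × 1.04×10⁻¹⁰ × (47.1)² = 1.15×10⁻⁷ J.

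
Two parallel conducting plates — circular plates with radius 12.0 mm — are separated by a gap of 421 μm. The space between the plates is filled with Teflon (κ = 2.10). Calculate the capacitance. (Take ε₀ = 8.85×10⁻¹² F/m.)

A = π(12.0 mm)² = 4.52×10⁻⁴ m².
C = κε₀A/d = 2.10 × 8.85×10⁻¹² × 4.52×10⁻⁴ / 4.21×10⁻⁴ = 2.00×10⁻¹¹ F.

C ≈ 20.0 pF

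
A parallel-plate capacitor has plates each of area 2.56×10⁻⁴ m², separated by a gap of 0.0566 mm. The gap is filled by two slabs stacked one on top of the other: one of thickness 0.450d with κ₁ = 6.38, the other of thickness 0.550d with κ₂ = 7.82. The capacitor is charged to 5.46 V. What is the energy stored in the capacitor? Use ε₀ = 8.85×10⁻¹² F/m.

Stacked slabs ⇒ two capacitors in series, each with the full plate area.
C₁ = κ₁ε₀A/d₁ = 6.38 × 8.85×10⁻¹² × 2.56×10⁻⁴ / 2.55×10⁻⁵ = 5.68×10⁻¹⁰ F.
C₂ = κ₂ε₀A/d₂ = 7.82 × 8.85×10⁻¹² × 2.56×10⁻⁴ / 3.11×10⁻⁵ = 5.69×10⁻¹⁰ F.
C = (1/C₁ + 1/C₂)⁻¹ = 2.84×10⁻¹⁰ F.
U = ½CV² = ½ × 2.84×10⁻¹⁰ × (5.46)² = 4.24×10⁻⁹ J.

U ≈ 4.24 nJ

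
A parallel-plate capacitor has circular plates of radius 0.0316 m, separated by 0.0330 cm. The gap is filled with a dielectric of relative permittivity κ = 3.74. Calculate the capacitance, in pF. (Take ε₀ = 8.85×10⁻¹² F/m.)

A = π(0.0316 m)² = 3.14×10⁻³ m².
C = κε₀A/d = 3.74 × 8.85×10⁻¹² × 3.14×10⁻³ / 3.30×10⁻⁴ = 3.15×10⁻¹⁰ F.

C ≈ 315 pF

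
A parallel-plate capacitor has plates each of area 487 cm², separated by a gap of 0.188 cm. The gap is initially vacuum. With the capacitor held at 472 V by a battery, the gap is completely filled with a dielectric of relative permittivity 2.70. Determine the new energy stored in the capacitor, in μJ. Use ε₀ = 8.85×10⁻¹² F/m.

68.9 μJ

A = 487 cm² = 4.87×10⁻² m².
Initially C₁ = ε₀A/d = 8.85×10⁻¹² × 4.87×10⁻² / 1.88×10⁻³ = 2.29×10⁻¹⁰ F.
U₁ = 2.55×10⁻⁵ J.
Battery connected ⇒ V is held fixed. C₂ = 2.70 C₁ and U = ½CV², so U₂/U₁ = C₂/C₁ = 2.70.
U₂ = 2.70 × 2.55×10⁻⁵ = 6.89×10⁻⁵ J.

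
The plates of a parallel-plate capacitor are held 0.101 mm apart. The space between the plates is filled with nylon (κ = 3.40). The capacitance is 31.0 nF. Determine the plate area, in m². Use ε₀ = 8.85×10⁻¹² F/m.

A ≈ 0.104 m²

A = Cd/(κε₀) = 3.10×10⁻⁸ × 1.01×10⁻⁴ / (3.40 × 8.85×10⁻¹²) = 0.104 m².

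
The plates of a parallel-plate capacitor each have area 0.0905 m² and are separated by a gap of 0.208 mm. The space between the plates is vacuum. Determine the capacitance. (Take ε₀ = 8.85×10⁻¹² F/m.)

C = ε₀A/d = 8.85×10⁻¹² × 9.05×10⁻² / 2.08×10⁻⁴ = 3.85×10⁻⁹ F.

C ≈ 3.85 nF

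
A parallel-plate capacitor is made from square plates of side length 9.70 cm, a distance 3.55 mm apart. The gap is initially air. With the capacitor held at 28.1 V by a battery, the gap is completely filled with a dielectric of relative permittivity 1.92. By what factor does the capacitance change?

C = κε₀A/d scales with κ, so C₂/C₁ = κ = 1.92.

C₂/C₁ ≈ 1.92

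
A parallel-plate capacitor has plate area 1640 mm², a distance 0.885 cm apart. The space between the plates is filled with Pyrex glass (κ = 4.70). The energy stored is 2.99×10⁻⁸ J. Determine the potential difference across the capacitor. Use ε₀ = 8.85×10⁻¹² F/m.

V ≈ 88.1 V

A = 1640 mm² = 1.64×10⁻³ m².
C = κε₀A/d = 4.70 × 8.85×10⁻¹² × 1.64×10⁻³ / 8.85×10⁻³ = 7.71×10⁻¹² F.
V = √(2U/C) = √(2 × 2.99×10⁻⁸ / 7.71×10⁻¹²) = 88.1 V.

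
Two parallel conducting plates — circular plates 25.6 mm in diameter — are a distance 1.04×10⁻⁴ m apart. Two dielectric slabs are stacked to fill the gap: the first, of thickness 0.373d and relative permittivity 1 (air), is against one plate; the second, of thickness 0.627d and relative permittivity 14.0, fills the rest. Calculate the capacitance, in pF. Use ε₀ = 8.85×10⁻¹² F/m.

C ≈ 105 pF

A = π(25.6/2 mm)² = 5.15×10⁻⁴ m².
Stacked slabs ⇒ two capacitors in series, each with the full plate area.
C₁ = κ₁ε₀A/d₁ = 1.00 × 8.85×10⁻¹² × 5.15×10⁻⁴ / 3.88×10⁻⁵ = 1.17×10⁻¹⁰ F.
C₂ = κ₂ε₀A/d₂ = 14.0 × 8.85×10⁻¹² × 5.15×10⁻⁴ / 6.52×10⁻⁵ = 9.78×10⁻¹⁰ F.
C = (1/C₁ + 1/C₂)⁻¹ = 1.05×10⁻¹⁰ F.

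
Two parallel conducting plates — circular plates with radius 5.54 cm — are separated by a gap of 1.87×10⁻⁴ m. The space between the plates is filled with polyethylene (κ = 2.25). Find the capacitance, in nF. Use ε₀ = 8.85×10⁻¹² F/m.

C ≈ 1.03 nF

A = π(5.54 cm)² = 9.64×10⁻³ m².
C = κε₀A/d = 2.25 × 8.85×10⁻¹² × 9.64×10⁻³ / 1.87×10⁻⁴ = 1.03×10⁻⁹ F.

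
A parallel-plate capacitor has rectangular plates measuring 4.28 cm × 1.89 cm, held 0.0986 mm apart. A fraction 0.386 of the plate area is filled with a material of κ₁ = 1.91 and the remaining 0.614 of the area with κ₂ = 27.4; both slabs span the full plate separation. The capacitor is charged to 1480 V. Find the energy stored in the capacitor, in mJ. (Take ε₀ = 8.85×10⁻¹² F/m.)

U ≈ 1.40 mJ

A = 4.28 × 1.89 cm² = 8.09×10⁻⁴ m².
Side-by-side slabs ⇒ two capacitors in parallel, each spanning the full gap.
C₁ = κ₁ε₀A₁/d = 1.91 × 8.85×10⁻¹² × 3.12×10⁻⁴ / 9.86×10⁻⁵ = 5.35×10⁻¹¹ F.
C₂ = κ₂ε₀A₂/d = 27.4 × 8.85×10⁻¹² × 4.97×10⁻⁴ / 9.86×10⁻⁵ = 1.22×10⁻⁹ F.
C = C₁ + C₂ = 1.28×10⁻⁹ F.
U = ½CV² = ½ × 1.28×10⁻⁹ × (1480)² = 1.40×10⁻³ J.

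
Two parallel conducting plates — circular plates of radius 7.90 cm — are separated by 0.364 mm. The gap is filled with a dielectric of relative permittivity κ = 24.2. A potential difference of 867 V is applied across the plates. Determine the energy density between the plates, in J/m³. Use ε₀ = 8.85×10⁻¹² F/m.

E = V/d = 867 / 3.64×10⁻⁴ = 2.38×10⁶ V/m.
u = ½κε₀E² = ½ × 24.2 × 8.85×10⁻¹² × (2.38×10⁶)² = 6.08×10² J/m³.

608 J/m³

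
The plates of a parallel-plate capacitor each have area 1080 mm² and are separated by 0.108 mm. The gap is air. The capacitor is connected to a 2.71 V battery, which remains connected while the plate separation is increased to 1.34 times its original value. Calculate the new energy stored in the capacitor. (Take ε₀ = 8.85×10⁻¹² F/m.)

A = 1080 mm² = 1.08×10⁻³ m².
Initially C₁ = ε₀A/d = 8.85×10⁻¹² × 1.08×10⁻³ / 1.08×10⁻⁴ = 8.85×10⁻¹¹ F.
U₁ = 3.25×10⁻¹⁰ J.
Battery connected ⇒ V is held fixed. C₂ = 0.746 C₁ and U = ½CV², so U₂/U₁ = C₂/C₁ = 0.746.
U₂ = 0.746 × 3.25×10⁻¹⁰ = 2.43×10⁻¹⁰ J.

U ≈ 243 pJ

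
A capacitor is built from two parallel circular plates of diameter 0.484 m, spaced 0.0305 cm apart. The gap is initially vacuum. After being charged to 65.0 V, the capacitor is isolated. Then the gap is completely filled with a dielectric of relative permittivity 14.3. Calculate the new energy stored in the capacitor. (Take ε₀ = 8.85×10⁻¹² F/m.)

A = π(0.484/2 m)² = 0.184 m².
Initially C₁ = ε₀A/d = 8.85×10⁻¹² × 0.184 / 3.05×10⁻⁴ = 5.34×10⁻⁹ F.
U₁ = 1.13×10⁻⁵ J.
Isolated ⇒ Q is held fixed. C₂ = 14.3 C₁ and U = Q²/(2C), so U₂/U₁ = C₁/C₂ = 0.0699.
U₂ = 0.0699 × 1.13×10⁻⁵ = 7.89×10⁻⁷ J.

0.789 μJ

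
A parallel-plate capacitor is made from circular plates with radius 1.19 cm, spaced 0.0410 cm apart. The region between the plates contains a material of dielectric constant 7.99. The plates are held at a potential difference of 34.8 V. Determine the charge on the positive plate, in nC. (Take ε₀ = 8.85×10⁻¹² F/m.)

A = π(1.19 cm)² = 4.45×10⁻⁴ m².
C = κε₀A/d = 7.99 × 8.85×10⁻¹² × 4.45×10⁻⁴ / 4.10×10⁻⁴ = 7.67×10⁻¹¹ F.
Q = CV = 7.67×10⁻¹¹ × 34.8 = 2.67×10⁻⁹ C.

Q ≈ 2.67 nC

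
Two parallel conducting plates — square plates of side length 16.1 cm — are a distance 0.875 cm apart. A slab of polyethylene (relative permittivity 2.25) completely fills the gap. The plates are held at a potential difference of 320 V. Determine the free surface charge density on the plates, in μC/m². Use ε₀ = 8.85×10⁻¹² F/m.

A = (16.1 cm)² = 2.59×10⁻² m².
C = κε₀A/d = 2.25 × 8.85×10⁻¹² × 2.59×10⁻² / 8.75×10⁻³ = 5.90×10⁻¹¹ F.
σ = Q/A = CV/A = 5.90×10⁻¹¹ × 320 / 2.59×10⁻² = 7.28×10⁻⁷ C/m².

0.728 μC/m²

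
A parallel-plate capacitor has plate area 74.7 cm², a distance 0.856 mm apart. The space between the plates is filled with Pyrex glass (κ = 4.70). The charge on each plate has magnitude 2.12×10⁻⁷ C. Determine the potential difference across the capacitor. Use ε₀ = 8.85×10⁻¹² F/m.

A = 74.7 cm² = 7.47×10⁻³ m².
C = κε₀A/d = 4.70 × 8.85×10⁻¹² × 7.47×10⁻³ / 8.56×10⁻⁴ = 3.63×10⁻¹⁰ F.
V = Q/C = 2.12×10⁻⁷ / 3.63×10⁻¹⁰ = 5.84×10² V.

V ≈ 0.584 kV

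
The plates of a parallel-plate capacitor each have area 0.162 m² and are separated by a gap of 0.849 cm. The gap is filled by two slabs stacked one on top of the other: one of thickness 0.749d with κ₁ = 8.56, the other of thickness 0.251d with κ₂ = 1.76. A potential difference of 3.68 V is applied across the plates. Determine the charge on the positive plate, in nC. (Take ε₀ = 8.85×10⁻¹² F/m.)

2.70 nC

Stacked slabs ⇒ two capacitors in series, each with the full plate area.
C₁ = κ₁ε₀A/d₁ = 8.56 × 8.85×10⁻¹² × 0.162 / 6.36×10⁻³ = 1.93×10⁻⁹ F.
C₂ = κ₂ε₀A/d₂ = 1.76 × 8.85×10⁻¹² × 0.162 / 2.13×10⁻³ = 1.18×10⁻⁹ F.
C = (1/C₁ + 1/C₂)⁻¹ = 7.34×10⁻¹⁰ F.
Q = CV = 7.34×10⁻¹⁰ × 3.68 = 2.70×10⁻⁹ C.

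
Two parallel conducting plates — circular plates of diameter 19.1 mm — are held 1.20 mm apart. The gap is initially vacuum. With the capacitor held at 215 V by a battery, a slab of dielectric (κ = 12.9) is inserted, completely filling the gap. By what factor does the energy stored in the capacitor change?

Battery connected ⇒ V is held fixed.
C₂ = 12.9 C₁ and U = ½CV², so U₂/U₁ = C₂/C₁ = 12.9.

U₂/U₁ ≈ 12.9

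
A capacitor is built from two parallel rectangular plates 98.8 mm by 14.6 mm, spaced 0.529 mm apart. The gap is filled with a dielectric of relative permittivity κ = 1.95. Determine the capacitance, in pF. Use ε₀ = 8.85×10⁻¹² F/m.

A = 98.8 × 14.6 mm² = 1.44×10⁻³ m².
C = κε₀A/d = 1.95 × 8.85×10⁻¹² × 1.44×10⁻³ / 5.29×10⁻⁴ = 4.71×10⁻¹¹ F.

C ≈ 47.1 pF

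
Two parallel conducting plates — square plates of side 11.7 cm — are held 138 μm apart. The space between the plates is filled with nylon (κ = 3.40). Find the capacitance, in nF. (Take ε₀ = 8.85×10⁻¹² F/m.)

A = (11.7 cm)² = 1.37×10⁻² m².
C = κε₀A/d = 3.40 × 8.85×10⁻¹² × 1.37×10⁻² / 1.38×10⁻⁴ = 2.98×10⁻⁹ F.

2.98 nF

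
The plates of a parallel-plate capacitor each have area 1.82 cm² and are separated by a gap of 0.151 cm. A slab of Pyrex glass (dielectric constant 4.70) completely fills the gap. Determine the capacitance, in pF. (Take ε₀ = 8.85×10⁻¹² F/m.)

5.01 pF

A = 1.82 cm² = 1.82×10⁻⁴ m².
C = κε₀A/d = 4.70 × 8.85×10⁻¹² × 1.82×10⁻⁴ / 1.51×10⁻³ = 5.01×10⁻¹² F.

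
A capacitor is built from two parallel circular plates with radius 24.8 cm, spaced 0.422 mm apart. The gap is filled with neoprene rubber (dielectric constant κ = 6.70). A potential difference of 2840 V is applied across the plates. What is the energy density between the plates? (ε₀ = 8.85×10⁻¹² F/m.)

1.34×10⁶ mJ/m³

E = V/d = 2840 / 4.22×10⁻⁴ = 6.73×10⁶ V/m.
u = ½κε₀E² = ½ × 6.70 × 8.85×10⁻¹² × (6.73×10⁶)² = 1.34×10³ J/m³.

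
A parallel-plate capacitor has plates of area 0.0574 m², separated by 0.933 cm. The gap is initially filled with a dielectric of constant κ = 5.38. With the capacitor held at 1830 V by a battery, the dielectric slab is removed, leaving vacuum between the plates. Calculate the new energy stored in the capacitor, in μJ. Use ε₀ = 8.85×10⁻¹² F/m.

Initially C₁ = κε₀A/d = 5.38 × 8.85×10⁻¹² × 5.74×10⁻² / 9.33×10⁻³ = 2.93×10⁻¹⁰ F.
U₁ = 4.90×10⁻⁴ J.
Battery connected ⇒ V is held fixed. C₂ = 0.186 C₁ and U = ½CV², so U₂/U₁ = C₂/C₁ = 0.186.
U₂ = 0.186 × 4.90×10⁻⁴ = 9.12×10⁻⁵ J.

91.2 μJ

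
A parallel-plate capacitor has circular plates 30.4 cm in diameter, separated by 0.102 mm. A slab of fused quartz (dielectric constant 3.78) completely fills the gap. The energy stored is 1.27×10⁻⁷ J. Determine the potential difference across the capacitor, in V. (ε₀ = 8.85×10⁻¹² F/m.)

A = π(30.4/2 cm)² = 7.26×10⁻² m².
C = κε₀A/d = 3.78 × 8.85×10⁻¹² × 7.26×10⁻² / 1.02×10⁻⁴ = 2.38×10⁻⁸ F.
V = √(2U/C) = √(2 × 1.27×10⁻⁷ / 2.38×10⁻⁸) = 3.27 V.

3.27 V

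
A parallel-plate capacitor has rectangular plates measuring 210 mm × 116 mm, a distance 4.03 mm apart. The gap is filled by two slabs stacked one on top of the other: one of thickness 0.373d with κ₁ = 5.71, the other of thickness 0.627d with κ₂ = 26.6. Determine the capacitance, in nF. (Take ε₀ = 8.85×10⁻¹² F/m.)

A = 210 × 116 mm² = 2.44×10⁻² m².
Stacked slabs ⇒ two capacitors in series, each with the full plate area.
C₁ = κ₁ε₀A/d₁ = 5.71 × 8.85×10⁻¹² × 2.44×10⁻² / 1.50×10⁻³ = 8.19×10⁻¹⁰ F.
C₂ = κ₂ε₀A/d₂ = 26.6 × 8.85×10⁻¹² × 2.44×10⁻² / 2.53×10⁻³ = 2.27×10⁻⁹ F.
C = (1/C₁ + 1/C₂)⁻¹ = 6.02×10⁻¹⁰ F.

C ≈ 0.602 nF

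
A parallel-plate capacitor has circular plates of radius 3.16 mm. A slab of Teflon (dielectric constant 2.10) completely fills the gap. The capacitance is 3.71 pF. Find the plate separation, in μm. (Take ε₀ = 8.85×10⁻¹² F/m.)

A = π(3.16 mm)² = 3.14×10⁻⁵ m².
d = κε₀A/C = 2.10 × 8.85×10⁻¹² × 3.14×10⁻⁵ / 3.71×10⁻¹² = 1.57×10⁻⁴ m.

d ≈ 157 μm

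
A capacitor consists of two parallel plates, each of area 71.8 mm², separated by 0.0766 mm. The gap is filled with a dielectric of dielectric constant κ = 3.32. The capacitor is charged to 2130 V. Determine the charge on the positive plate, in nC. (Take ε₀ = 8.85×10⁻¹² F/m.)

A = 71.8 mm² = 7.18×10⁻⁵ m².
C = κε₀A/d = 3.32 × 8.85×10⁻¹² × 7.18×10⁻⁵ / 7.66×10⁻⁵ = 2.75×10⁻¹¹ F.
Q = CV = 2.75×10⁻¹¹ × 2130 = 5.87×10⁻⁸ C.

Q ≈ 58.7 nC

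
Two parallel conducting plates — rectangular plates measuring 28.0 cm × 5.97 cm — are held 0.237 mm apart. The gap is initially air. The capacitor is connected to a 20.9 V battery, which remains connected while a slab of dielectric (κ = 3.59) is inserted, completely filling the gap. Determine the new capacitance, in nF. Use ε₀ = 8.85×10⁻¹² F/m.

A = 28.0 × 5.97 cm² = 1.67×10⁻² m².
Initially C₁ = ε₀A/d = 8.85×10⁻¹² × 1.67×10⁻² / 2.37×10⁻⁴ = 6.24×10⁻¹⁰ F.
C = κε₀A/d scales with κ, so C₂/C₁ = κ = 3.59.
C₂ = 3.59 × 6.24×10⁻¹⁰ = 2.24×10⁻⁹ F.

C ≈ 2.24 nF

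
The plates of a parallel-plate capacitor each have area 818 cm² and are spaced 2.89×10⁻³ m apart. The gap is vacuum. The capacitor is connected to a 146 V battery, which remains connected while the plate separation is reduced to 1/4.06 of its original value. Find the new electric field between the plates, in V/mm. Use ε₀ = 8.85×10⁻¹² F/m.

205 V/mm

A = 818 cm² = 8.18×10⁻² m².
Initially C₁ = ε₀A/d = 8.85×10⁻¹² × 8.18×10⁻² / 2.89×10⁻³ = 2.50×10⁻¹⁰ F.
E₁ = 5.05×10⁴ V/m.
Battery connected ⇒ V is held fixed. E = V/d, so E₂/E₁ = d₁/d₂ = 4.06.
E₂ = 4.06 × 5.05×10⁴ = 2.05×10⁵ V/m.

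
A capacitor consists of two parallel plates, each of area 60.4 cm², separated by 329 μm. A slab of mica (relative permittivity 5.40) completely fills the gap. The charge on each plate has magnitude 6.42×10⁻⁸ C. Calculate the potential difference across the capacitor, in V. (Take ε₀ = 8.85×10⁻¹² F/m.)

A = 60.4 cm² = 6.04×10⁻³ m².
C = κε₀A/d = 5.40 × 8.85×10⁻¹² × 6.04×10⁻³ / 3.29×10⁻⁴ = 8.77×10⁻¹⁰ F.
V = Q/C = 6.42×10⁻⁸ / 8.77×10⁻¹⁰ = 73.2 V.

V ≈ 73.2 V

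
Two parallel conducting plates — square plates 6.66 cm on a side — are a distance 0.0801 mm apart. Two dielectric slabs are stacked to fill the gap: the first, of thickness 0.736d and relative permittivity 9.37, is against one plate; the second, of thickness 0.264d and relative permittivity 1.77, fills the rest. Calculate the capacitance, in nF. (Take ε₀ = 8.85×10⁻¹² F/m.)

C ≈ 2.15 nF

A = (6.66 cm)² = 4.44×10⁻³ m².
Stacked slabs ⇒ two capacitors in series, each with the full plate area.
C₁ = κ₁ε₀A/d₁ = 9.37 × 8.85×10⁻¹² × 4.44×10⁻³ / 5.90×10⁻⁵ = 6.24×10⁻⁹ F.
C₂ = κ₂ε₀A/d₂ = 1.77 × 8.85×10⁻¹² × 4.44×10⁻³ / 2.11×10⁻⁵ = 3.29×10⁻⁹ F.
C = (1/C₁ + 1/C₂)⁻¹ = 2.15×10⁻⁹ F.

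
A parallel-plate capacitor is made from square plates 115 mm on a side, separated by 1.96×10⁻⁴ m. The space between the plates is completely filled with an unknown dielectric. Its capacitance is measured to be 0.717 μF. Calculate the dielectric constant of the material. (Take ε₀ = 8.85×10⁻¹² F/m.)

1201

A = (115 mm)² = 1.32×10⁻² m².
κ = Cd/(ε₀A) = 7.17×10⁻⁷ × 1.96×10⁻⁴ / (8.85×10⁻¹² × 1.32×10⁻²) = 1201.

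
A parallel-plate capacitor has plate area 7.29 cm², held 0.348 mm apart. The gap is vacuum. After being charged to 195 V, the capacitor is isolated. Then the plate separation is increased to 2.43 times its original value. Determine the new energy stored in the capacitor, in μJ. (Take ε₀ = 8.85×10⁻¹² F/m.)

U ≈ 0.857 μJ

A = 7.29 cm² = 7.29×10⁻⁴ m².
Initially C₁ = ε₀A/d = 8.85×10⁻¹² × 7.29×10⁻⁴ / 3.48×10⁻⁴ = 1.85×10⁻¹¹ F.
U₁ = 3.52×10⁻⁷ J.
Isolated ⇒ Q is held fixed. C₂ = 0.412 C₁ and U = Q²/(2C), so U₂/U₁ = C₁/C₂ = 2.43.
U₂ = 2.43 × 3.52×10⁻⁷ = 8.57×10⁻⁷ J.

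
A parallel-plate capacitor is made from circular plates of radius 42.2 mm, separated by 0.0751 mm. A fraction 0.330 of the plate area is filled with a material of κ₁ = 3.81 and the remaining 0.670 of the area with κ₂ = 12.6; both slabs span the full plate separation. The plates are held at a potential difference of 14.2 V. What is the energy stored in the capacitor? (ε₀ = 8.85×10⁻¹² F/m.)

U ≈ 0.645 μJ

A = π(42.2 mm)² = 5.59×10⁻³ m².
Side-by-side slabs ⇒ two capacitors in parallel, each spanning the full gap.
C₁ = κ₁ε₀A₁/d = 3.81 × 8.85×10⁻¹² × 1.85×10⁻³ / 7.51×10⁻⁵ = 8.29×10⁻¹⁰ F.
C₂ = κ₂ε₀A₂/d = 12.6 × 8.85×10⁻¹² × 3.75×10⁻³ / 7.51×10⁻⁵ = 5.57×10⁻⁹ F.
C = C₁ + C₂ = 6.39×10⁻⁹ F.
U = ½CV² = ½ × 6.39×10⁻⁹ × (14.2)² = 6.45×10⁻⁷ J.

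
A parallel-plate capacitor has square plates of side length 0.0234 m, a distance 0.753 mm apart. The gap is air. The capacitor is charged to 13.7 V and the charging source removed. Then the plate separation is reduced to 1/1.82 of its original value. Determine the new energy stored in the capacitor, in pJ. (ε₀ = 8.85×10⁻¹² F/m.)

332 pJ

A = (0.0234 m)² = 5.48×10⁻⁴ m².
Initially C₁ = ε₀A/d = 8.85×10⁻¹² × 5.48×10⁻⁴ / 7.53×10⁻⁴ = 6.44×10⁻¹² F.
U₁ = 6.04×10⁻¹⁰ J.
Isolated ⇒ Q is held fixed. C₂ = 1.82 C₁ and U = Q²/(2C), so U₂/U₁ = C₁/C₂ = 0.549.
U₂ = 0.549 × 6.04×10⁻¹⁰ = 3.32×10⁻¹⁰ J.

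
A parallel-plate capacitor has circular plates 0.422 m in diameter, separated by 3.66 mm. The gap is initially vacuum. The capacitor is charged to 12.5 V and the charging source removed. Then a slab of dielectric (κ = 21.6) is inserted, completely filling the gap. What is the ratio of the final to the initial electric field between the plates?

Isolated ⇒ Q is held fixed.
V₂ = Q/C₂ = V₁/21.6; E = V/d, so E₂/E₁ = (V₂/V₁)(d₁/d₂) = 0.0463.

0.0463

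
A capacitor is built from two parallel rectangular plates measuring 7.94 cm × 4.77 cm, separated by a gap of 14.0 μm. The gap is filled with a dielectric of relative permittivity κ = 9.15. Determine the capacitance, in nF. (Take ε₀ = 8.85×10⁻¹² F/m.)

A = 7.94 × 4.77 cm² = 3.79×10⁻³ m².
C = κε₀A/d = 9.15 × 8.85×10⁻¹² × 3.79×10⁻³ / 1.40×10⁻⁵ = 2.19×10⁻⁸ F.

21.9 nF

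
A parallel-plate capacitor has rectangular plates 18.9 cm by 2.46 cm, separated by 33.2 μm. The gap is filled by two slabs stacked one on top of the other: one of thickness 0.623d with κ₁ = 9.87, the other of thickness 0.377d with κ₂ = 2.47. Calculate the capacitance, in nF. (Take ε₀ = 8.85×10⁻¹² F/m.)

5.74 nF

A = 18.9 × 2.46 cm² = 4.65×10⁻³ m².
Stacked slabs ⇒ two capacitors in series, each with the full plate area.
C₁ = κ₁ε₀A/d₁ = 9.87 × 8.85×10⁻¹² × 4.65×10⁻³ / 2.07×10⁻⁵ = 1.96×10⁻⁸ F.
C₂ = κ₂ε₀A/d₂ = 2.47 × 8.85×10⁻¹² × 4.65×10⁻³ / 1.25×10⁻⁵ = 8.12×10⁻⁹ F.
C = (1/C₁ + 1/C₂)⁻¹ = 5.74×10⁻⁹ F.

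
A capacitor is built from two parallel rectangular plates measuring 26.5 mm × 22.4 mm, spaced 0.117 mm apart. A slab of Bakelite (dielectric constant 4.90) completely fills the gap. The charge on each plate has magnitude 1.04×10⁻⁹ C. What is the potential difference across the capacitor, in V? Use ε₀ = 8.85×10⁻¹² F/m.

4.73 V

A = 26.5 × 22.4 mm² = 5.94×10⁻⁴ m².
C = κε₀A/d = 4.90 × 8.85×10⁻¹² × 5.94×10⁻⁴ / 1.17×10⁻⁴ = 2.20×10⁻¹⁰ F.
V = Q/C = 1.04×10⁻⁹ / 2.20×10⁻¹⁰ = 4.73 V.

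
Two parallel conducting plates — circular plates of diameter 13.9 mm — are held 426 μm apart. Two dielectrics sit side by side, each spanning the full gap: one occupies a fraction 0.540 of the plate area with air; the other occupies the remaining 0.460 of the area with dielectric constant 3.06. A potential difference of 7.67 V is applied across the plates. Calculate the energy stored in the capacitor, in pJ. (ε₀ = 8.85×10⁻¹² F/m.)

U ≈ 181 pJ

A = π(13.9/2 mm)² = 1.52×10⁻⁴ m².
Side-by-side slabs ⇒ two capacitors in parallel, each spanning the full gap.
C₁ = κ₁ε₀A₁/d = 1.00 × 8.85×10⁻¹² × 8.19×10⁻⁵ / 4.26×10⁻⁴ = 1.70×10⁻¹² F.
C₂ = κ₂ε₀A₂/d = 3.06 × 8.85×10⁻¹² × 6.98×10⁻⁵ / 4.26×10⁻⁴ = 4.44×10⁻¹² F.
C = C₁ + C₂ = 6.14×10⁻¹² F.
U = ½CV² = ½ × 6.14×10⁻¹² × (7.67)² = 1.81×10⁻¹⁰ J.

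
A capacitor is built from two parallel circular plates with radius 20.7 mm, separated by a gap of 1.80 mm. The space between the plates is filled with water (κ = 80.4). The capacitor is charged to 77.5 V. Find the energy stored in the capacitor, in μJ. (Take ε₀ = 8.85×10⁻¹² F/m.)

1.60 μJ

A = π(20.7 mm)² = 1.35×10⁻³ m².
C = κε₀A/d = 80.4 × 8.85×10⁻¹² × 1.35×10⁻³ / 1.80×10⁻³ = 5.32×10⁻¹⁰ F.
U = ½CV² = ½ × 5.32×10⁻¹⁰ × (77.5)² = 1.60×10⁻⁶ J.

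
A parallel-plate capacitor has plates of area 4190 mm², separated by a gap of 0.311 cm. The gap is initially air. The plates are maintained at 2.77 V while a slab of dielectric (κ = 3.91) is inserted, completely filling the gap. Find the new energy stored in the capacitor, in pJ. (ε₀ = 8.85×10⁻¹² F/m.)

U ≈ 179 pJ

A = 4190 mm² = 4.19×10⁻³ m².
Initially C₁ = ε₀A/d = 8.85×10⁻¹² × 4.19×10⁻³ / 3.11×10⁻³ = 1.19×10⁻¹¹ F.
U₁ = 4.57×10⁻¹¹ J.
Battery connected ⇒ V is held fixed. C₂ = 3.91 C₁ and U = ½CV², so U₂/U₁ = C₂/C₁ = 3.91.
U₂ = 3.91 × 4.57×10⁻¹¹ = 1.79×10⁻¹⁰ J.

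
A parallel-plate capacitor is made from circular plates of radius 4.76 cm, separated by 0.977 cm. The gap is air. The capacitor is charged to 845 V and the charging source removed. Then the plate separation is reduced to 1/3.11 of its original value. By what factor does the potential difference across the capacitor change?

0.322

Isolated ⇒ Q is held fixed.
C₂ = 3.11 C₁ and V = Q/C, so V₂/V₁ = C₁/C₂ = 0.322.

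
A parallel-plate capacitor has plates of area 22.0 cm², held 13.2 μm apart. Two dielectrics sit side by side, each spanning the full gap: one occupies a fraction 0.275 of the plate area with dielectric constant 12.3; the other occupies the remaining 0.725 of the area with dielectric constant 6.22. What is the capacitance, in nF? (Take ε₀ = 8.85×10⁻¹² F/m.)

A = 22.0 cm² = 2.20×10⁻³ m².
Side-by-side slabs ⇒ two capacitors in parallel, each spanning the full gap.
C₁ = κ₁ε₀A₁/d = 12.3 × 8.85×10⁻¹² × 6.05×10⁻⁴ / 1.32×10⁻⁵ = 4.99×10⁻⁹ F.
C₂ = κ₂ε₀A₂/d = 6.22 × 8.85×10⁻¹² × 1.59×10⁻³ / 1.32×10⁻⁵ = 6.65×10⁻⁹ F.
C = C₁ + C₂ = 1.16×10⁻⁸ F.

C ≈ 11.6 nF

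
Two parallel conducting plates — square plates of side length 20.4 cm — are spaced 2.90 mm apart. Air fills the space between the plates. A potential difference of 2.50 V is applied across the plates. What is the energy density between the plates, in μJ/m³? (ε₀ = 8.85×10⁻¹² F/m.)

u ≈ 3.29 μJ/m³

E = V/d = 2.50 / 2.90×10⁻³ = 8.62×10² V/m.
u = ½ε₀E² = ½ × 8.85×10⁻¹² × (8.62×10²)² = 3.29×10⁻⁶ J/m³.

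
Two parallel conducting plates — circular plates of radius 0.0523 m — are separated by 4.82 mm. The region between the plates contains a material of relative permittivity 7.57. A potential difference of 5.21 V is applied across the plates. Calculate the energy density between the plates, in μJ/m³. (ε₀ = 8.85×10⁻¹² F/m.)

E = V/d = 5.21 / 4.82×10⁻³ = 1.08×10³ V/m.
u = ½κε₀E² = ½ × 7.57 × 8.85×10⁻¹² × (1.08×10³)² = 3.91×10⁻⁵ J/m³.

u ≈ 39.1 μJ/m³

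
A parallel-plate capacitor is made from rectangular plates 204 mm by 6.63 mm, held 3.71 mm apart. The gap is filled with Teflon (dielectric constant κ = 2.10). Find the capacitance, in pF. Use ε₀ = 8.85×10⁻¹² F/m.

C ≈ 6.78 pF

A = 204 × 6.63 mm² = 1.35×10⁻³ m².
C = κε₀A/d = 2.10 × 8.85×10⁻¹² × 1.35×10⁻³ / 3.71×10⁻³ = 6.78×10⁻¹² F.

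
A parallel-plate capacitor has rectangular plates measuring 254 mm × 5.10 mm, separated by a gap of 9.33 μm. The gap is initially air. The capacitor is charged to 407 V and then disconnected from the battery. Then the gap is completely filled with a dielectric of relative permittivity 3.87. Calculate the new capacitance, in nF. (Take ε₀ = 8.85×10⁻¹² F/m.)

A = 254 × 5.10 mm² = 1.30×10⁻³ m².
Initially C₁ = ε₀A/d = 8.85×10⁻¹² × 1.30×10⁻³ / 9.33×10⁻⁶ = 1.23×10⁻⁹ F.
C = κε₀A/d scales with κ, so C₂/C₁ = κ = 3.87.
C₂ = 3.87 × 1.23×10⁻⁹ = 4.76×10⁻⁹ F.

C ≈ 4.76 nF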